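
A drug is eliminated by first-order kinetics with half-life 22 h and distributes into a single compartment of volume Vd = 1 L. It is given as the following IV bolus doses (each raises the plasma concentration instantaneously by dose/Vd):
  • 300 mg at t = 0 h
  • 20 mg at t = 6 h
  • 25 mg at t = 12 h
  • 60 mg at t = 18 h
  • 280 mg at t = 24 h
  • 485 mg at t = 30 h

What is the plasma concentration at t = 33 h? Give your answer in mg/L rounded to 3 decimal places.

k = ln 2 / 22 = 0.03151 per h
Dose 1 (300 mg at t=0 h): 300·exp(−0.03151·33) = 106.066 mg/L
Dose 2 (20 mg at t=6 h): 20·exp(−0.03151·27) = 8.542 mg/L
Dose 3 (25 mg at t=12 h): 25·exp(−0.03151·21) = 12.900 mg/L
Dose 4 (60 mg at t=18 h): 60·exp(−0.03151·15) = 37.403 mg/L
Dose 5 (280 mg at t=24 h): 280·exp(−0.03151·9) = 210.867 mg/L
Dose 6 (485 mg at t=30 h): 485·exp(−0.03151·3) = 441.258 mg/L
C(33) = 106.066 + 8.542 + 12.900 + 37.403 + 210.867 + 441.258 = 817.036 mg/L

817.036 mg/L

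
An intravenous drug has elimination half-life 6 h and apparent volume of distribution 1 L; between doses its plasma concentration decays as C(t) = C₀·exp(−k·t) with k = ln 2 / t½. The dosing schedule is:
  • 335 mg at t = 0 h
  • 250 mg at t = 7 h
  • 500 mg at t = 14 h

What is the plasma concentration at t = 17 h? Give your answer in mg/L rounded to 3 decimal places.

k = ln 2 / 6 = 0.11552 per h
Dose 1 (335 mg at t=0 h): 335·exp(−0.11552·17) = 47.003 mg/L
Dose 2 (250 mg at t=7 h): 250·exp(−0.11552·10) = 78.745 mg/L
Dose 3 (500 mg at t=14 h): 500·exp(−0.11552·3) = 353.553 mg/L
C(17) = 47.003 + 78.745 + 353.553 = 479.302 mg/L

479.302 mg/L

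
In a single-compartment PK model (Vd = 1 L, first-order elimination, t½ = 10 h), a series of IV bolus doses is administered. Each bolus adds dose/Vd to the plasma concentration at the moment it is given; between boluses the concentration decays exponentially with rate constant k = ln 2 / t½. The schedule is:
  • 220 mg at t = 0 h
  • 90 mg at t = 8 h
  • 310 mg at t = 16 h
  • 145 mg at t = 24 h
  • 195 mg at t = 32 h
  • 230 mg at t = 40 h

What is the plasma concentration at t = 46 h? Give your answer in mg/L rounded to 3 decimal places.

k = ln 2 / 10 = 0.06931 per h
Dose 1 (220 mg at t=0 h): 220·exp(−0.06931·46) = 9.072 mg/L
Dose 2 (90 mg at t=8 h): 90·exp(−0.06931·38) = 6.461 mg/L
Dose 3 (310 mg at t=16 h): 310·exp(−0.06931·30) = 38.750 mg/L
Dose 4 (145 mg at t=24 h): 145·exp(−0.06931·22) = 31.557 mg/L
Dose 5 (195 mg at t=32 h): 195·exp(−0.06931·14) = 73.891 mg/L
Dose 6 (230 mg at t=40 h): 230·exp(−0.06931·6) = 151.743 mg/L
C(46) = 9.072 + 6.461 + 38.750 + 31.557 + 73.891 + 151.743 = 311.475 mg/L

311.475 mg/L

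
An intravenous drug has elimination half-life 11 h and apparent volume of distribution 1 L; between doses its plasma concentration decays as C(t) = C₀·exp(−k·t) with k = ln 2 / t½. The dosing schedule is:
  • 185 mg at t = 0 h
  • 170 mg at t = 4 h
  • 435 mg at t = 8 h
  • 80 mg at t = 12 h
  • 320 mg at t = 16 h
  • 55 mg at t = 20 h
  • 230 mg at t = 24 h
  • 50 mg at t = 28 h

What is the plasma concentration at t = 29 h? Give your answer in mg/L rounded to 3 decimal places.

k = ln 2 / 11 = 0.06301 per h
Dose 1 (185 mg at t=0 h): 185·exp(−0.06301·29) = 29.754 mg/L
Dose 2 (170 mg at t=4 h): 170·exp(−0.06301·25) = 35.180 mg/L
Dose 3 (435 mg at t=8 h): 435·exp(−0.06301·21) = 115.823 mg/L
Dose 4 (80 mg at t=12 h): 80·exp(−0.06301·17) = 27.407 mg/L
Dose 5 (320 mg at t=16 h): 320·exp(−0.06301·13) = 141.055 mg/L
Dose 6 (55 mg at t=20 h): 55·exp(−0.06301·9) = 31.194 mg/L
Dose 7 (230 mg at t=24 h): 230·exp(−0.06301·5) = 167.840 mg/L
Dose 8 (50 mg at t=28 h): 50·exp(−0.06301·1) = 46.947 mg/L
C(29) = 29.754 + 35.180 + 115.823 + 27.407 + 141.055 + 31.194 + 167.840 + 46.947 = 595.199 mg/L

595.199 mg/L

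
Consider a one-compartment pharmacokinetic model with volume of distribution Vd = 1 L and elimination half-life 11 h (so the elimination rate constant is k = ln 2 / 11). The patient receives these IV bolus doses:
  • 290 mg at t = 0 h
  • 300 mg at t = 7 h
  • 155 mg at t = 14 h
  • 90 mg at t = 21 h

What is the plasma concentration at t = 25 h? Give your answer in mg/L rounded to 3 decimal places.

k = ln 2 / 11 = 0.06301 per h
Dose 1 (290 mg at t=0 h): 290·exp(−0.06301·25) = 60.012 mg/L
Dose 2 (300 mg at t=7 h): 300·exp(−0.06301·18) = 96.500 mg/L
Dose 3 (155 mg at t=14 h): 155·exp(−0.06301·11) = 77.500 mg/L
Dose 4 (90 mg at t=21 h): 90·exp(−0.06301·4) = 69.948 mg/L
C(25) = 60.012 + 96.500 + 77.500 + 69.948 = 303.960 mg/L

303.960 mg/L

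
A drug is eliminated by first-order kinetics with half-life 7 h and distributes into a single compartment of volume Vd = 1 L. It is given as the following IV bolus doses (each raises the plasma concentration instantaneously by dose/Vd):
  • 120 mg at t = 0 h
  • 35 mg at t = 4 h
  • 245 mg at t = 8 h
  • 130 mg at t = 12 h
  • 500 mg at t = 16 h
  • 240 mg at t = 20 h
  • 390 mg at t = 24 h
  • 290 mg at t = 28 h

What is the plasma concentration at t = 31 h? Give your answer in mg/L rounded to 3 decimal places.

657.358 mg/L

k = ln 2 / 7 = 0.09902 per h
Dose 1 (120 mg at t=0 h): 120·exp(−0.09902·31) = 5.572 mg/L
Dose 2 (35 mg at t=4 h): 35·exp(−0.09902·27) = 2.415 mg/L
Dose 3 (245 mg at t=8 h): 245·exp(−0.09902·23) = 25.123 mg/L
Dose 4 (130 mg at t=12 h): 130·exp(−0.09902·19) = 19.809 mg/L
Dose 5 (500 mg at t=16 h): 500·exp(−0.09902·15) = 113.215 mg/L
Dose 6 (240 mg at t=20 h): 240·exp(−0.09902·11) = 80.754 mg/L
Dose 7 (390 mg at t=24 h): 390·exp(−0.09902·7) = 195.000 mg/L
Dose 8 (290 mg at t=28 h): 290·exp(−0.09902·3) = 215.469 mg/L
C(31) = 5.572 + 2.415 + 25.123 + 19.809 + 113.215 + 80.754 + 195.000 + 215.469 = 657.358 mg/L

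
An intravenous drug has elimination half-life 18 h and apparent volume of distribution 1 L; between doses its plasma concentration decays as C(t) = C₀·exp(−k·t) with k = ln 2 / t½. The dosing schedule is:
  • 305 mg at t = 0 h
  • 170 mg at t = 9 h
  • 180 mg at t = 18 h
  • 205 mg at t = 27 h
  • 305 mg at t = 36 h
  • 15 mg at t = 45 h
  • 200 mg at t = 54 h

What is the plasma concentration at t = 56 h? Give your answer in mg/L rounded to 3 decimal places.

508.085 mg/L

k = ln 2 / 18 = 0.03851 per h
Dose 1 (305 mg at t=0 h): 305·exp(−0.03851·56) = 35.299 mg/L
Dose 2 (170 mg at t=9 h): 170·exp(−0.03851·47) = 27.824 mg/L
Dose 3 (180 mg at t=18 h): 180·exp(−0.03851·38) = 41.664 mg/L
Dose 4 (205 mg at t=27 h): 205·exp(−0.03851·29) = 67.106 mg/L
Dose 5 (305 mg at t=36 h): 305·exp(−0.03851·20) = 141.196 mg/L
Dose 6 (15 mg at t=45 h): 15·exp(−0.03851·11) = 9.820 mg/L
Dose 7 (200 mg at t=54 h): 200·exp(−0.03851·2) = 185.175 mg/L
C(56) = 35.299 + 27.824 + 41.664 + 67.106 + 141.196 + 9.820 + 185.175 = 508.085 mg/L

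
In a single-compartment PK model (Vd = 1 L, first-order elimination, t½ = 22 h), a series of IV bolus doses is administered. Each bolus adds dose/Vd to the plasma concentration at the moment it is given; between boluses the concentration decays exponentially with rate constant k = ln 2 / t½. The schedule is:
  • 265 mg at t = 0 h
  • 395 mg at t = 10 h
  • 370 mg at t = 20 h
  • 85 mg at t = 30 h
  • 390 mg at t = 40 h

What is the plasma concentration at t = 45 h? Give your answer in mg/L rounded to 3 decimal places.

k = ln 2 / 22 = 0.03151 per h
Dose 1 (265 mg at t=0 h): 265·exp(−0.03151·45) = 64.195 mg/L
Dose 2 (395 mg at t=10 h): 395·exp(−0.03151·35) = 131.125 mg/L
Dose 3 (370 mg at t=20 h): 370·exp(−0.03151·25) = 168.315 mg/L
Dose 4 (85 mg at t=30 h): 85·exp(−0.03151·15) = 52.987 mg/L
Dose 5 (390 mg at t=40 h): 390·exp(−0.03151·5) = 333.157 mg/L
C(45) = 64.195 + 131.125 + 168.315 + 52.987 + 333.157 = 749.779 mg/L

749.779 mg/L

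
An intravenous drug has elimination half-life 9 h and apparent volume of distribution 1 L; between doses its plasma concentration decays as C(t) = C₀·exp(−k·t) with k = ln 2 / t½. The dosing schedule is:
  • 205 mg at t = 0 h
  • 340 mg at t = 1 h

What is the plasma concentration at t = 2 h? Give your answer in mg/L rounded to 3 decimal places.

490.532 mg/L

k = ln 2 / 9 = 0.07702 per h
Dose 1 (205 mg at t=0 h): 205·exp(−0.07702·2) = 175.735 mg/L
Dose 2 (340 mg at t=1 h): 340·exp(−0.07702·1) = 314.797 mg/L
C(2) = 175.735 + 314.797 = 490.532 mg/L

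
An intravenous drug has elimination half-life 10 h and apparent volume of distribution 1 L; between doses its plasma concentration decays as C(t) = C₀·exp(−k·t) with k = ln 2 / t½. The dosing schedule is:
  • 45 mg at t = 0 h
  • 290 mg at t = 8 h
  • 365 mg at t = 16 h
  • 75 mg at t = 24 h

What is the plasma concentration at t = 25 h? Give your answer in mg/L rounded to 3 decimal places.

362.789 mg/L

k = ln 2 / 10 = 0.06931 per h
Dose 1 (45 mg at t=0 h): 45·exp(−0.06931·25) = 7.955 mg/L
Dose 2 (290 mg at t=8 h): 290·exp(−0.06931·17) = 89.258 mg/L
Dose 3 (365 mg at t=16 h): 365·exp(−0.06931·9) = 195.599 mg/L
Dose 4 (75 mg at t=24 h): 75·exp(−0.06931·1) = 69.977 mg/L
C(25) = 7.955 + 89.258 + 195.599 + 69.977 = 362.789 mg/L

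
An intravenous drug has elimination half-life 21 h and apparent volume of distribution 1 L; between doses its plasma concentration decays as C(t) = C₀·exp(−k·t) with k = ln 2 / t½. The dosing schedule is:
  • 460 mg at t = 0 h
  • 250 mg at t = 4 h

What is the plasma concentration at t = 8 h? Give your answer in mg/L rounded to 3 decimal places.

572.327 mg/L

k = ln 2 / 21 = 0.03301 per h
Dose 1 (460 mg at t=0 h): 460·exp(−0.03301·8) = 353.248 mg/L
Dose 2 (250 mg at t=4 h): 250·exp(−0.03301·4) = 219.079 mg/L
C(8) = 353.248 + 219.079 = 572.327 mg/L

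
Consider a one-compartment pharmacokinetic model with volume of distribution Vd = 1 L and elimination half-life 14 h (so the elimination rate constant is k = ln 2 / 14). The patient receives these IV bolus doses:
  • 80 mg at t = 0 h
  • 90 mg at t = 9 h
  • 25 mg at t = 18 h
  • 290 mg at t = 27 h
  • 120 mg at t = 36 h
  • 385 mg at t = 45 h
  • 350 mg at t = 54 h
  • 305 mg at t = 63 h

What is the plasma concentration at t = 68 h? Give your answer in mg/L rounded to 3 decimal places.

k = ln 2 / 14 = 0.04951 per h
Dose 1 (80 mg at t=0 h): 80·exp(−0.04951·68) = 2.760 mg/L
Dose 2 (90 mg at t=9 h): 90·exp(−0.04951·59) = 4.849 mg/L
Dose 3 (25 mg at t=18 h): 25·exp(−0.04951·50) = 2.103 mg/L
Dose 4 (290 mg at t=27 h): 290·exp(−0.04951·41) = 38.090 mg/L
Dose 5 (120 mg at t=36 h): 120·exp(−0.04951·32) = 24.610 mg/L
Dose 6 (385 mg at t=45 h): 385·exp(−0.04951·23) = 123.285 mg/L
Dose 7 (350 mg at t=54 h): 350·exp(−0.04951·14) = 175.000 mg/L
Dose 8 (305 mg at t=63 h): 305·exp(−0.04951·5) = 238.116 mg/L
C(68) = 2.760 + 4.849 + 2.103 + 38.090 + 24.610 + 123.285 + 175.000 + 238.116 = 608.813 mg/L

608.813 mg/L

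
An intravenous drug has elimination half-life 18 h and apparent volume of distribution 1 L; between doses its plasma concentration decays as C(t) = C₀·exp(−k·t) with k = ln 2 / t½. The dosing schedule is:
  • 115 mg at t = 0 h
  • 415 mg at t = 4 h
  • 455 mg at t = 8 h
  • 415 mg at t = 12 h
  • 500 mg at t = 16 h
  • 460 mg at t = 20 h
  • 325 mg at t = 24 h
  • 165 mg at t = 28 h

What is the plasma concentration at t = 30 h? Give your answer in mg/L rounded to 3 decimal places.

1606.567 mg/L

k = ln 2 / 18 = 0.03851 per h
Dose 1 (115 mg at t=0 h): 115·exp(−0.03851·30) = 36.223 mg/L
Dose 2 (415 mg at t=4 h): 415·exp(−0.03851·26) = 152.485 mg/L
Dose 3 (455 mg at t=8 h): 455·exp(−0.03851·22) = 195.023 mg/L
Dose 4 (415 mg at t=12 h): 415·exp(−0.03851·18) = 207.500 mg/L
Dose 5 (500 mg at t=16 h): 500·exp(−0.03851·14) = 291.632 mg/L
Dose 6 (460 mg at t=20 h): 460·exp(−0.03851·10) = 312.982 mg/L
Dose 7 (325 mg at t=24 h): 325·exp(−0.03851·6) = 257.953 mg/L
Dose 8 (165 mg at t=28 h): 165·exp(−0.03851·2) = 152.769 mg/L
C(30) = 36.223 + 152.485 + 195.023 + 207.500 + 291.632 + 312.982 + 257.953 + 152.769 = 1606.567 mg/L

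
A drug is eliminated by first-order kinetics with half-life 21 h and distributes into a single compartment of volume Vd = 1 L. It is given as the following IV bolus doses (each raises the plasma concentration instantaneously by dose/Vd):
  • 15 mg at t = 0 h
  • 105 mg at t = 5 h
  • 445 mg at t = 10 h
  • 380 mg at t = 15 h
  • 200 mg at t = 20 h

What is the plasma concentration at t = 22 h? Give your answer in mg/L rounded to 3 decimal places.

855.459 mg/L

k = ln 2 / 21 = 0.03301 per h
Dose 1 (15 mg at t=0 h): 15·exp(−0.03301·22) = 7.256 mg/L
Dose 2 (105 mg at t=5 h): 105·exp(−0.03301·17) = 59.910 mg/L
Dose 3 (445 mg at t=10 h): 445·exp(−0.03301·12) = 299.463 mg/L
Dose 4 (380 mg at t=15 h): 380·exp(−0.03301·7) = 301.606 mg/L
Dose 5 (200 mg at t=20 h): 200·exp(−0.03301·2) = 187.224 mg/L
C(22) = 7.256 + 59.910 + 299.463 + 301.606 + 187.224 = 855.459 mg/L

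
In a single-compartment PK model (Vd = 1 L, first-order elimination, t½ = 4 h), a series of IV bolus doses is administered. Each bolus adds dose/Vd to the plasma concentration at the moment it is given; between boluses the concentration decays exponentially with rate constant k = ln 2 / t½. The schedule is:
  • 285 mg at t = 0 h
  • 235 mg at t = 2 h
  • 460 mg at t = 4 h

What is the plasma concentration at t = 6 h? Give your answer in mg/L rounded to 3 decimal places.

k = ln 2 / 4 = 0.17329 per h
Dose 1 (285 mg at t=0 h): 285·exp(−0.17329·6) = 100.763 mg/L
Dose 2 (235 mg at t=2 h): 235·exp(−0.17329·4) = 117.500 mg/L
Dose 3 (460 mg at t=4 h): 460·exp(−0.17329·2) = 325.269 mg/L
C(6) = 100.763 + 117.500 + 325.269 = 543.532 mg/L

543.532 mg/L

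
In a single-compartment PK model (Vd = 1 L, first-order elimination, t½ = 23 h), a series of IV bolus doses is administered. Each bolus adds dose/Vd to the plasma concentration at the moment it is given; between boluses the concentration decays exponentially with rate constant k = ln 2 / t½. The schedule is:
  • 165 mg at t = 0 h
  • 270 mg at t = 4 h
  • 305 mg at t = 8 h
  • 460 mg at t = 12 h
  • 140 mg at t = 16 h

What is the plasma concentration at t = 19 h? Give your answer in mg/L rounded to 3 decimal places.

984.228 mg/L

k = ln 2 / 23 = 0.03014 per h
Dose 1 (165 mg at t=0 h): 165·exp(−0.03014·19) = 93.069 mg/L
Dose 2 (270 mg at t=4 h): 270·exp(−0.03014·15) = 171.807 mg/L
Dose 3 (305 mg at t=8 h): 305·exp(−0.03014·11) = 218.942 mg/L
Dose 4 (460 mg at t=12 h): 460·exp(−0.03014·7) = 372.512 mg/L
Dose 5 (140 mg at t=16 h): 140·exp(−0.03014·3) = 127.898 mg/L
C(19) = 93.069 + 171.807 + 218.942 + 372.512 + 127.898 = 984.228 mg/L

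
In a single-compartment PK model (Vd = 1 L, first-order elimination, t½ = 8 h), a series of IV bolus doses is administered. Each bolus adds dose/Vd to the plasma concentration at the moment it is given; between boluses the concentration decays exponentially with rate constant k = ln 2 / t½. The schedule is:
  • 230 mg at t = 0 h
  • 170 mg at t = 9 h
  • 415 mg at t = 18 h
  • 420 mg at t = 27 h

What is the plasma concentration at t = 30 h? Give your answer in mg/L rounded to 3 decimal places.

515.242 mg/L

k = ln 2 / 8 = 0.08664 per h
Dose 1 (230 mg at t=0 h): 230·exp(−0.08664·30) = 17.095 mg/L
Dose 2 (170 mg at t=9 h): 170·exp(−0.08664·21) = 27.558 mg/L
Dose 3 (415 mg at t=18 h): 415·exp(−0.08664·12) = 146.725 mg/L
Dose 4 (420 mg at t=27 h): 420·exp(−0.08664·3) = 323.864 mg/L
C(30) = 17.095 + 27.558 + 146.725 + 323.864 = 515.242 mg/L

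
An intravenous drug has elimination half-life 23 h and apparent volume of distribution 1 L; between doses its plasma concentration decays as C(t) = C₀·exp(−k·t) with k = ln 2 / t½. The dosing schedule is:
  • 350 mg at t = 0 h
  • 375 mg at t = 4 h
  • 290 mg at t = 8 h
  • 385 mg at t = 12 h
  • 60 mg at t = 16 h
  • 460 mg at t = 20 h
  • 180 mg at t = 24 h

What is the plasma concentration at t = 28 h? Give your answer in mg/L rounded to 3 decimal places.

k = ln 2 / 23 = 0.03014 per h
Dose 1 (350 mg at t=0 h): 350·exp(−0.03014·28) = 150.521 mg/L
Dose 2 (375 mg at t=4 h): 375·exp(−0.03014·24) = 181.934 mg/L
Dose 3 (290 mg at t=8 h): 290·exp(−0.03014·20) = 158.720 mg/L
Dose 4 (385 mg at t=12 h): 385·exp(−0.03014·16) = 237.711 mg/L
Dose 5 (60 mg at t=16 h): 60·exp(−0.03014·12) = 41.792 mg/L
Dose 6 (460 mg at t=20 h): 460·exp(−0.03014·8) = 361.453 mg/L
Dose 7 (180 mg at t=24 h): 180·exp(−0.03014·4) = 159.558 mg/L
C(28) = 150.521 + 181.934 + 158.720 + 237.711 + 41.792 + 361.453 + 159.558 = 1291.689 mg/L

1291.689 mg/L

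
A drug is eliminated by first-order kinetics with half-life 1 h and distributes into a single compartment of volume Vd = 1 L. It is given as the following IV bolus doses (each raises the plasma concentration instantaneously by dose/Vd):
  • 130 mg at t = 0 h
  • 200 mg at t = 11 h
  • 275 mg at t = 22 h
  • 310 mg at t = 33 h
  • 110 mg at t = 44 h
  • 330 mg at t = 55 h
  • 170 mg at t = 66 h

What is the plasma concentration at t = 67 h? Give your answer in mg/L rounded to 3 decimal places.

85.081 mg/L

k = ln 2 / 1 = 0.69315 per h
Dose 1 (130 mg at t=0 h): 130·exp(−0.69315·67) = 0.000 mg/L
Dose 2 (200 mg at t=11 h): 200·exp(−0.69315·56) = 0.000 mg/L
Dose 3 (275 mg at t=22 h): 275·exp(−0.69315·45) = 0.000 mg/L
Dose 4 (310 mg at t=33 h): 310·exp(−0.69315·34) = 0.000 mg/L
Dose 5 (110 mg at t=44 h): 110·exp(−0.69315·23) = 0.000 mg/L
Dose 6 (330 mg at t=55 h): 330·exp(−0.69315·12) = 0.081 mg/L
Dose 7 (170 mg at t=66 h): 170·exp(−0.69315·1) = 85.000 mg/L
C(67) = 0.000 + 0.000 + 0.000 + 0.000 + 0.000 + 0.081 + 85.000 = 85.081 mg/L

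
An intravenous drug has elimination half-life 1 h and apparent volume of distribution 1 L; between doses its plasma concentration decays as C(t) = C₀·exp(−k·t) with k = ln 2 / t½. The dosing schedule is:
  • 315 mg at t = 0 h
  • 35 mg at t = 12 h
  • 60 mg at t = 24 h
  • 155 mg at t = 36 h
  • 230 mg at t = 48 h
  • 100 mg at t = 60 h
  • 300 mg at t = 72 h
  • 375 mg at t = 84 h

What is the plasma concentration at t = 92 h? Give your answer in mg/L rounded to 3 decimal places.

1.465 mg/L

k = ln 2 / 1 = 0.69315 per h
Dose 1 (315 mg at t=0 h): 315·exp(−0.69315·92) = 0.000 mg/L
Dose 2 (35 mg at t=12 h): 35·exp(−0.69315·80) = 0.000 mg/L
Dose 3 (60 mg at t=24 h): 60·exp(−0.69315·68) = 0.000 mg/L
Dose 4 (155 mg at t=36 h): 155·exp(−0.69315·56) = 0.000 mg/L
Dose 5 (230 mg at t=48 h): 230·exp(−0.69315·44) = 0.000 mg/L
Dose 6 (100 mg at t=60 h): 100·exp(−0.69315·32) = 0.000 mg/L
Dose 7 (300 mg at t=72 h): 300·exp(−0.69315·20) = 0.000 mg/L
Dose 8 (375 mg at t=84 h): 375·exp(−0.69315·8) = 1.465 mg/L
C(92) = 0.000 + 0.000 + 0.000 + 0.000 + 0.000 + 0.000 + 0.000 + 1.465 = 1.465 mg/L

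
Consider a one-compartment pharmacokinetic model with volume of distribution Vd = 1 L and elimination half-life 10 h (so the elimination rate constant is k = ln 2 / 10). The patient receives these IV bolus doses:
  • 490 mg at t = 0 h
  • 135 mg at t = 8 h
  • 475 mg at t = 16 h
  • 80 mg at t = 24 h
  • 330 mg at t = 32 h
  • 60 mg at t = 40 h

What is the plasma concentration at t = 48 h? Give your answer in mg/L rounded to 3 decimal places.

236.193 mg/L

k = ln 2 / 10 = 0.06931 per h
Dose 1 (490 mg at t=0 h): 490·exp(−0.06931·48) = 17.589 mg/L
Dose 2 (135 mg at t=8 h): 135·exp(−0.06931·40) = 8.438 mg/L
Dose 3 (475 mg at t=16 h): 475·exp(−0.06931·32) = 51.689 mg/L
Dose 4 (80 mg at t=24 h): 80·exp(−0.06931·24) = 15.157 mg/L
Dose 5 (330 mg at t=32 h): 330·exp(−0.06931·16) = 108.859 mg/L
Dose 6 (60 mg at t=40 h): 60·exp(−0.06931·8) = 34.461 mg/L
C(48) = 17.589 + 8.438 + 51.689 + 15.157 + 108.859 + 34.461 = 236.193 mg/L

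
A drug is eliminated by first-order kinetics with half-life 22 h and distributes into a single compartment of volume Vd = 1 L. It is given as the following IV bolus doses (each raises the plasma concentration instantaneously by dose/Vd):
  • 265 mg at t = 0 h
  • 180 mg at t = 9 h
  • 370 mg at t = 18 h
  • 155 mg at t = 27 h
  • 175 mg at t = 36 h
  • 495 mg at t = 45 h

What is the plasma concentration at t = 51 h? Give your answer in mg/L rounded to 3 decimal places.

k = ln 2 / 22 = 0.03151 per h
Dose 1 (265 mg at t=0 h): 265·exp(−0.03151·51) = 53.138 mg/L
Dose 2 (180 mg at t=9 h): 180·exp(−0.03151·42) = 47.927 mg/L
Dose 3 (370 mg at t=18 h): 370·exp(−0.03151·33) = 130.815 mg/L
Dose 4 (155 mg at t=27 h): 155·exp(−0.03151·24) = 72.767 mg/L
Dose 5 (175 mg at t=36 h): 175·exp(−0.03151·15) = 109.091 mg/L
Dose 6 (495 mg at t=45 h): 495·exp(−0.03151·6) = 409.738 mg/L
C(51) = 53.138 + 47.927 + 130.815 + 72.767 + 109.091 + 409.738 = 823.476 mg/L

823.476 mg/L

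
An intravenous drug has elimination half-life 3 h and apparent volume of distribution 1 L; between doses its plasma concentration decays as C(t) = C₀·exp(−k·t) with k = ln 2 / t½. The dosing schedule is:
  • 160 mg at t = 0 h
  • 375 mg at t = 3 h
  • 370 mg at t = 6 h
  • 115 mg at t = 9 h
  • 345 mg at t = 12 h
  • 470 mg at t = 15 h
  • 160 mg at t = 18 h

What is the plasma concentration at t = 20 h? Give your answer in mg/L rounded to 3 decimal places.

335.749 mg/L

k = ln 2 / 3 = 0.23105 per h
Dose 1 (160 mg at t=0 h): 160·exp(−0.23105·20) = 1.575 mg/L
Dose 2 (375 mg at t=3 h): 375·exp(−0.23105·17) = 7.382 mg/L
Dose 3 (370 mg at t=6 h): 370·exp(−0.23105·14) = 14.568 mg/L
Dose 4 (115 mg at t=9 h): 115·exp(−0.23105·11) = 9.056 mg/L
Dose 5 (345 mg at t=12 h): 345·exp(−0.23105·8) = 54.334 mg/L
Dose 6 (470 mg at t=15 h): 470·exp(−0.23105·5) = 148.041 mg/L
Dose 7 (160 mg at t=18 h): 160·exp(−0.23105·2) = 100.794 mg/L
C(20) = 1.575 + 7.382 + 14.568 + 9.056 + 54.334 + 148.041 + 100.794 = 335.749 mg/L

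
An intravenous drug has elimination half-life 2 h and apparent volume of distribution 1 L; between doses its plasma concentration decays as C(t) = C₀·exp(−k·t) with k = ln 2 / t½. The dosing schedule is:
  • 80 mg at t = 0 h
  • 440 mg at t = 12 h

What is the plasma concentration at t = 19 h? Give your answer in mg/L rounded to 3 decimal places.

39.001 mg/L

k = ln 2 / 2 = 0.34657 per h
Dose 1 (80 mg at t=0 h): 80·exp(−0.34657·19) = 0.110 mg/L
Dose 2 (440 mg at t=12 h): 440·exp(−0.34657·7) = 38.891 mg/L
C(19) = 0.110 + 38.891 = 39.001 mg/L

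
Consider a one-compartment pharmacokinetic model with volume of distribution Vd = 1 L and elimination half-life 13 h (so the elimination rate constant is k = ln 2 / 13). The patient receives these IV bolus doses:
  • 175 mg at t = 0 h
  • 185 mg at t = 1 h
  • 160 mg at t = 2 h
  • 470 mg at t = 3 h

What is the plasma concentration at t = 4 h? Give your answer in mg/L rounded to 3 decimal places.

k = ln 2 / 13 = 0.05332 per h
Dose 1 (175 mg at t=0 h): 175·exp(−0.05332·4) = 141.388 mg/L
Dose 2 (185 mg at t=1 h): 185·exp(−0.05332·3) = 157.653 mg/L
Dose 3 (160 mg at t=2 h): 160·exp(−0.05332·2) = 143.816 mg/L
Dose 4 (470 mg at t=3 h): 470·exp(−0.05332·1) = 445.596 mg/L
C(4) = 141.388 + 157.653 + 143.816 + 445.596 = 888.454 mg/L

888.454 mg/L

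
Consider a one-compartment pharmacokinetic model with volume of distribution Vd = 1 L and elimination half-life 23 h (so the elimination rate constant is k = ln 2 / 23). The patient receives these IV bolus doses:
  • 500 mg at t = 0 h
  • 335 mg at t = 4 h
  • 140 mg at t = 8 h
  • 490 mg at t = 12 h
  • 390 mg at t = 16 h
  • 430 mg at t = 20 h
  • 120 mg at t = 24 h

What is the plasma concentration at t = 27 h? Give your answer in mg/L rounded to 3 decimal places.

k = ln 2 / 23 = 0.03014 per h
Dose 1 (500 mg at t=0 h): 500·exp(−0.03014·27) = 221.609 mg/L
Dose 2 (335 mg at t=4 h): 335·exp(−0.03014·23) = 167.500 mg/L
Dose 3 (140 mg at t=8 h): 140·exp(−0.03014·19) = 78.968 mg/L
Dose 4 (490 mg at t=12 h): 490·exp(−0.03014·15) = 311.797 mg/L
Dose 5 (390 mg at t=16 h): 390·exp(−0.03014·11) = 279.959 mg/L
Dose 6 (430 mg at t=20 h): 430·exp(−0.03014·7) = 348.218 mg/L
Dose 7 (120 mg at t=24 h): 120·exp(−0.03014·3) = 109.627 mg/L
C(27) = 221.609 + 167.500 + 78.968 + 311.797 + 279.959 + 348.218 + 109.627 = 1517.677 mg/L

1517.677 mg/L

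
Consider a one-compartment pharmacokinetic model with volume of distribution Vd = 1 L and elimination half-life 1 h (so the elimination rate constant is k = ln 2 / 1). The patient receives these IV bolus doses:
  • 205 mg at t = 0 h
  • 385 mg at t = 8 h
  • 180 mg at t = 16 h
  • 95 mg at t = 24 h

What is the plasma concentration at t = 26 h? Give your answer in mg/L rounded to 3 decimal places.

k = ln 2 / 1 = 0.69315 per h
Dose 1 (205 mg at t=0 h): 205·exp(−0.69315·26) = 0.000 mg/L
Dose 2 (385 mg at t=8 h): 385·exp(−0.69315·18) = 0.001 mg/L
Dose 3 (180 mg at t=16 h): 180·exp(−0.69315·10) = 0.176 mg/L
Dose 4 (95 mg at t=24 h): 95·exp(−0.69315·2) = 23.750 mg/L
C(26) = 0.000 + 0.001 + 0.176 + 23.750 = 23.927 mg/L

23.927 mg/L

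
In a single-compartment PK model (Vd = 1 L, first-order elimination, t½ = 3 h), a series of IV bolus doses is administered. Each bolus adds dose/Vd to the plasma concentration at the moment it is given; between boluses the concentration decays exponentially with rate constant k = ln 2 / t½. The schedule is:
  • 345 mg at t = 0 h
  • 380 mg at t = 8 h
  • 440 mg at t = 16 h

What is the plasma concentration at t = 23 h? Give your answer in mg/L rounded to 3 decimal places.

k = ln 2 / 3 = 0.23105 per h
Dose 1 (345 mg at t=0 h): 345·exp(−0.23105·23) = 1.698 mg/L
Dose 2 (380 mg at t=8 h): 380·exp(−0.23105·15) = 11.875 mg/L
Dose 3 (440 mg at t=16 h): 440·exp(−0.23105·7) = 87.307 mg/L
C(23) = 1.698 + 11.875 + 87.307 = 100.880 mg/L

100.880 mg/L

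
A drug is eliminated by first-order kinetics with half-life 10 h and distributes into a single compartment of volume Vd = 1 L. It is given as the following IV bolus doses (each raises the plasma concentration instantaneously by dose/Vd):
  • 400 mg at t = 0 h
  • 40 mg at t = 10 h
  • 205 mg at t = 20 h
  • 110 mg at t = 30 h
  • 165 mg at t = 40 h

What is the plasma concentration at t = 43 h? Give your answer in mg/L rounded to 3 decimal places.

244.691 mg/L

k = ln 2 / 10 = 0.06931 per h
Dose 1 (400 mg at t=0 h): 400·exp(−0.06931·43) = 20.306 mg/L
Dose 2 (40 mg at t=10 h): 40·exp(−0.06931·33) = 4.061 mg/L
Dose 3 (205 mg at t=20 h): 205·exp(−0.06931·23) = 41.628 mg/L
Dose 4 (110 mg at t=30 h): 110·exp(−0.06931·13) = 44.674 mg/L
Dose 5 (165 mg at t=40 h): 165·exp(−0.06931·3) = 134.022 mg/L
C(43) = 20.306 + 4.061 + 41.628 + 44.674 + 134.022 = 244.691 mg/L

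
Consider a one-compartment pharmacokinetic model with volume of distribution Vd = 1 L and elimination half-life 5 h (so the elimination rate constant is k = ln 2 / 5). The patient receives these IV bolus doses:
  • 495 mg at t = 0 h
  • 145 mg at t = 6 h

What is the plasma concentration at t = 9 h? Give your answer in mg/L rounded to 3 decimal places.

237.816 mg/L

k = ln 2 / 5 = 0.13863 per h
Dose 1 (495 mg at t=0 h): 495·exp(−0.13863·9) = 142.151 mg/L
Dose 2 (145 mg at t=6 h): 145·exp(−0.13863·3) = 95.664 mg/L
C(9) = 142.151 + 95.664 = 237.816 mg/L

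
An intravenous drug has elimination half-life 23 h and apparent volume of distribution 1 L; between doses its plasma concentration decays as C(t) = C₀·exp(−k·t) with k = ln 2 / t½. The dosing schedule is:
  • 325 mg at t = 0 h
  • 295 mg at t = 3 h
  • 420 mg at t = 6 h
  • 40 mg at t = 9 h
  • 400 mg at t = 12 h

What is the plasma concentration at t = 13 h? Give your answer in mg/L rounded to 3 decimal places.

k = ln 2 / 23 = 0.03014 per h
Dose 1 (325 mg at t=0 h): 325·exp(−0.03014·13) = 219.652 mg/L
Dose 2 (295 mg at t=3 h): 295·exp(−0.03014·10) = 218.243 mg/L
Dose 3 (420 mg at t=6 h): 420·exp(−0.03014·7) = 340.119 mg/L
Dose 4 (40 mg at t=9 h): 40·exp(−0.03014·4) = 35.457 mg/L
Dose 5 (400 mg at t=12 h): 400·exp(−0.03014·1) = 388.125 mg/L
C(13) = 219.652 + 218.243 + 340.119 + 35.457 + 388.125 = 1201.597 mg/L

1201.597 mg/L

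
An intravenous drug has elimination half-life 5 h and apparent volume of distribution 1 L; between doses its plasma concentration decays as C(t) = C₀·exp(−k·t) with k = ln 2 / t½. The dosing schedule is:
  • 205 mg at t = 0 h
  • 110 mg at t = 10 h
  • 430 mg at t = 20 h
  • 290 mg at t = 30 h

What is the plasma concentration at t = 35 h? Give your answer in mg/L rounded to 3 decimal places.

203.789 mg/L

k = ln 2 / 5 = 0.13863 per h
Dose 1 (205 mg at t=0 h): 205·exp(−0.13863·35) = 1.602 mg/L
Dose 2 (110 mg at t=10 h): 110·exp(−0.13863·25) = 3.438 mg/L
Dose 3 (430 mg at t=20 h): 430·exp(−0.13863·15) = 53.750 mg/L
Dose 4 (290 mg at t=30 h): 290·exp(−0.13863·5) = 145.000 mg/L
C(35) = 1.602 + 3.438 + 53.750 + 145.000 = 203.789 mg/L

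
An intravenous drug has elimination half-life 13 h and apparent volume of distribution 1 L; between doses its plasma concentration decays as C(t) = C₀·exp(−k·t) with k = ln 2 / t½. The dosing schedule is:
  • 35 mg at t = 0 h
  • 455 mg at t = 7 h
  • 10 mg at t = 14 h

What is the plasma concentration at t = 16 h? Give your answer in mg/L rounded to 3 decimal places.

305.484 mg/L

k = ln 2 / 13 = 0.05332 per h
Dose 1 (35 mg at t=0 h): 35·exp(−0.05332·16) = 14.913 mg/L
Dose 2 (455 mg at t=7 h): 455·exp(−0.05332·9) = 281.583 mg/L
Dose 3 (10 mg at t=14 h): 10·exp(−0.05332·2) = 8.989 mg/L
C(16) = 14.913 + 281.583 + 8.989 = 305.484 mg/L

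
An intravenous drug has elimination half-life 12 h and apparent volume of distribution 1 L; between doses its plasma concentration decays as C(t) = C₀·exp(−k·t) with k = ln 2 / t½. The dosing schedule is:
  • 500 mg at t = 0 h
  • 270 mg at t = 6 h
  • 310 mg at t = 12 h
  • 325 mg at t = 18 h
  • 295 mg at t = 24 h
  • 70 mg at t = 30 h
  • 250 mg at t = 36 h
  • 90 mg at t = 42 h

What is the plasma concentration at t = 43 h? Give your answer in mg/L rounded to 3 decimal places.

585.268 mg/L

k = ln 2 / 12 = 0.05776 per h
Dose 1 (500 mg at t=0 h): 500·exp(−0.05776·43) = 41.714 mg/L
Dose 2 (270 mg at t=6 h): 270·exp(−0.05776·37) = 31.856 mg/L
Dose 3 (310 mg at t=12 h): 310·exp(−0.05776·31) = 51.725 mg/L
Dose 4 (325 mg at t=18 h): 325·exp(−0.05776·25) = 76.690 mg/L
Dose 5 (295 mg at t=24 h): 295·exp(−0.05776·19) = 98.444 mg/L
Dose 6 (70 mg at t=30 h): 70·exp(−0.05776·13) = 33.036 mg/L
Dose 7 (250 mg at t=36 h): 250·exp(−0.05776·7) = 166.855 mg/L
Dose 8 (90 mg at t=42 h): 90·exp(−0.05776·1) = 84.949 mg/L
C(43) = 41.714 + 31.856 + 51.725 + 76.690 + 98.444 + 33.036 + 166.855 + 84.949 = 585.268 mg/L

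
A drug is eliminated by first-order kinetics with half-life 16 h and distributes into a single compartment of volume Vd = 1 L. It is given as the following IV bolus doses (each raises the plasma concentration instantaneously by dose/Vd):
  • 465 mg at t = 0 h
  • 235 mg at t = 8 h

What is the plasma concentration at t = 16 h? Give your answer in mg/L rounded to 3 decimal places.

k = ln 2 / 16 = 0.04332 per h
Dose 1 (465 mg at t=0 h): 465·exp(−0.04332·16) = 232.500 mg/L
Dose 2 (235 mg at t=8 h): 235·exp(−0.04332·8) = 166.170 mg/L
C(16) = 232.500 + 166.170 = 398.670 mg/L

398.670 mg/L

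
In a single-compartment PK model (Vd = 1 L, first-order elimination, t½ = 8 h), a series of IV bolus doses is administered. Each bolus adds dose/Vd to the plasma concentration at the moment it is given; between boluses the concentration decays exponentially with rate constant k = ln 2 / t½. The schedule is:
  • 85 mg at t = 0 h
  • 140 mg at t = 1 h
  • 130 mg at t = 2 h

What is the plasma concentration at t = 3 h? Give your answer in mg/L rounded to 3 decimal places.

k = ln 2 / 8 = 0.08664 per h
Dose 1 (85 mg at t=0 h): 85·exp(−0.08664·3) = 65.544 mg/L
Dose 2 (140 mg at t=1 h): 140·exp(−0.08664·2) = 117.725 mg/L
Dose 3 (130 mg at t=2 h): 130·exp(−0.08664·1) = 119.211 mg/L
C(3) = 65.544 + 117.725 + 119.211 = 302.480 mg/L

302.480 mg/L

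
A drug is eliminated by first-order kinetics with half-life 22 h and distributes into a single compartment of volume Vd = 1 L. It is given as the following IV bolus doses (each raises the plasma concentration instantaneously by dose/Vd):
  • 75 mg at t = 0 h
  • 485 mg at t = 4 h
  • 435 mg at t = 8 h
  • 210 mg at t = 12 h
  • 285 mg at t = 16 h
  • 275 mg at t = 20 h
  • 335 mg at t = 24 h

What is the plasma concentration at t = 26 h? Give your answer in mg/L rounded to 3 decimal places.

k = ln 2 / 22 = 0.03151 per h
Dose 1 (75 mg at t=0 h): 75·exp(−0.03151·26) = 33.060 mg/L
Dose 2 (485 mg at t=4 h): 485·exp(−0.03151·22) = 242.500 mg/L
Dose 3 (435 mg at t=8 h): 435·exp(−0.03151·18) = 246.713 mg/L
Dose 4 (210 mg at t=12 h): 210·exp(−0.03151·14) = 135.100 mg/L
Dose 5 (285 mg at t=16 h): 285·exp(−0.03151·10) = 207.976 mg/L
Dose 6 (275 mg at t=20 h): 275·exp(−0.03151·6) = 227.632 mg/L
Dose 7 (335 mg at t=24 h): 335·exp(−0.03151·2) = 314.542 mg/L
C(26) = 33.060 + 242.500 + 246.713 + 135.100 + 207.976 + 227.632 + 314.542 = 1407.522 mg/L

1407.522 mg/L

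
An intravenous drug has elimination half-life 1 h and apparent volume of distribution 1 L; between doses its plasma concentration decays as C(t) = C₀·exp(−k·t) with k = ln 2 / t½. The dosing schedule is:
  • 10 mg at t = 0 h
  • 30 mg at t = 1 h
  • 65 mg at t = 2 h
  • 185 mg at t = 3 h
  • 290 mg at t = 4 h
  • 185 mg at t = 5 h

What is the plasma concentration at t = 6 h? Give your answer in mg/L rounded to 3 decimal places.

k = ln 2 / 1 = 0.69315 per h
Dose 1 (10 mg at t=0 h): 10·exp(−0.69315·6) = 0.156 mg/L
Dose 2 (30 mg at t=1 h): 30·exp(−0.69315·5) = 0.938 mg/L
Dose 3 (65 mg at t=2 h): 65·exp(−0.69315·4) = 4.062 mg/L
Dose 4 (185 mg at t=3 h): 185·exp(−0.69315·3) = 23.125 mg/L
Dose 5 (290 mg at t=4 h): 290·exp(−0.69315·2) = 72.500 mg/L
Dose 6 (185 mg at t=5 h): 185·exp(−0.69315·1) = 92.500 mg/L
C(6) = 0.156 + 0.938 + 4.062 + 23.125 + 72.500 + 92.500 = 193.281 mg/L

193.281 mg/L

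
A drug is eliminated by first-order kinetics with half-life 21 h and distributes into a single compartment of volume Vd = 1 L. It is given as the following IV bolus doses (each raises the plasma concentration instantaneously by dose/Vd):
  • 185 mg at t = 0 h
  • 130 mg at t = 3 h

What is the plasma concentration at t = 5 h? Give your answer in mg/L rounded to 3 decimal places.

k = ln 2 / 21 = 0.03301 per h
Dose 1 (185 mg at t=0 h): 185·exp(−0.03301·5) = 156.855 mg/L
Dose 2 (130 mg at t=3 h): 130·exp(−0.03301·2) = 121.695 mg/L
C(5) = 156.855 + 121.695 = 278.550 mg/L

278.550 mg/L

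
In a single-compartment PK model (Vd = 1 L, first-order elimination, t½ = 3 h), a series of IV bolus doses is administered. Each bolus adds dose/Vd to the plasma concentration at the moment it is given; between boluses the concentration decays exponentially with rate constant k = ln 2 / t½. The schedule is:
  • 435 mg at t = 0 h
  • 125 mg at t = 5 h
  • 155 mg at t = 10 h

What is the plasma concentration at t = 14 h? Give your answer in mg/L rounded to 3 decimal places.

94.264 mg/L

k = ln 2 / 3 = 0.23105 per h
Dose 1 (435 mg at t=0 h): 435·exp(−0.23105·14) = 17.127 mg/L
Dose 2 (125 mg at t=5 h): 125·exp(−0.23105·9) = 15.625 mg/L
Dose 3 (155 mg at t=10 h): 155·exp(−0.23105·4) = 61.512 mg/L
C(14) = 17.127 + 15.625 + 61.512 = 94.264 mg/L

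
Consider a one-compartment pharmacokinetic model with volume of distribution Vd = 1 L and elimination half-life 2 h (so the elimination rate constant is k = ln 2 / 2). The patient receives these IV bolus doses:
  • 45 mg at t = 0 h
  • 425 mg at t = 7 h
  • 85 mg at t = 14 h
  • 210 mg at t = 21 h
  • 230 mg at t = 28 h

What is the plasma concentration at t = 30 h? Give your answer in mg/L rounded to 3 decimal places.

k = ln 2 / 2 = 0.34657 per h
Dose 1 (45 mg at t=0 h): 45·exp(−0.34657·30) = 0.001 mg/L
Dose 2 (425 mg at t=7 h): 425·exp(−0.34657·23) = 0.147 mg/L
Dose 3 (85 mg at t=14 h): 85·exp(−0.34657·16) = 0.332 mg/L
Dose 4 (210 mg at t=21 h): 210·exp(−0.34657·9) = 9.281 mg/L
Dose 5 (230 mg at t=28 h): 230·exp(−0.34657·2) = 115.000 mg/L
C(30) = 0.001 + 0.147 + 0.332 + 9.281 + 115.000 = 124.761 mg/L

124.761 mg/L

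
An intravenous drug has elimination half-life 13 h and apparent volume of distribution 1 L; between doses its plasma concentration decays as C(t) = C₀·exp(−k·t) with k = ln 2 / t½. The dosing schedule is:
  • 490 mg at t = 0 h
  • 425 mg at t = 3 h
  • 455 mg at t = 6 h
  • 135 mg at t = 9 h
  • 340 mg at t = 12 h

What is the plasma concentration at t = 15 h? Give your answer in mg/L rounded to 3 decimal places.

k = ln 2 / 13 = 0.05332 per h
Dose 1 (490 mg at t=0 h): 490·exp(−0.05332·15) = 220.218 mg/L
Dose 2 (425 mg at t=3 h): 425·exp(−0.05332·12) = 224.138 mg/L
Dose 3 (455 mg at t=6 h): 455·exp(−0.05332·9) = 281.583 mg/L
Dose 4 (135 mg at t=9 h): 135·exp(−0.05332·6) = 98.039 mg/L
Dose 5 (340 mg at t=12 h): 340·exp(−0.05332·3) = 289.741 mg/L
C(15) = 220.218 + 224.138 + 281.583 + 98.039 + 289.741 = 1113.719 mg/L

1113.719 mg/L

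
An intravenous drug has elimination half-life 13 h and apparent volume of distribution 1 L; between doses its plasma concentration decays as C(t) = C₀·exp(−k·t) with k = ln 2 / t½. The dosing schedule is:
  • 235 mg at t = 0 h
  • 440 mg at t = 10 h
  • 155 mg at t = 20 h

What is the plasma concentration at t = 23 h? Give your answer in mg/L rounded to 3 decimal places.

421.029 mg/L

k = ln 2 / 13 = 0.05332 per h
Dose 1 (235 mg at t=0 h): 235·exp(−0.05332·23) = 68.941 mg/L
Dose 2 (440 mg at t=10 h): 440·exp(−0.05332·13) = 220.000 mg/L
Dose 3 (155 mg at t=20 h): 155·exp(−0.05332·3) = 132.088 mg/L
C(23) = 68.941 + 220.000 + 132.088 = 421.029 mg/L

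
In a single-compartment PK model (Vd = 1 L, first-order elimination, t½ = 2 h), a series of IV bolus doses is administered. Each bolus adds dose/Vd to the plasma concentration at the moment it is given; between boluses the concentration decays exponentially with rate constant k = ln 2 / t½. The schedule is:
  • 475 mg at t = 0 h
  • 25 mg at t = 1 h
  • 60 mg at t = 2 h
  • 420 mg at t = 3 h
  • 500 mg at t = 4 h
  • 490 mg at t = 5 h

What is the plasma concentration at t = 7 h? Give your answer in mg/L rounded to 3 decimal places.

582.493 mg/L

k = ln 2 / 2 = 0.34657 per h
Dose 1 (475 mg at t=0 h): 475·exp(−0.34657·7) = 41.984 mg/L
Dose 2 (25 mg at t=1 h): 25·exp(−0.34657·6) = 3.125 mg/L
Dose 3 (60 mg at t=2 h): 60·exp(−0.34657·5) = 10.607 mg/L
Dose 4 (420 mg at t=3 h): 420·exp(−0.34657·4) = 105.000 mg/L
Dose 5 (500 mg at t=4 h): 500·exp(−0.34657·3) = 176.777 mg/L
Dose 6 (490 mg at t=5 h): 490·exp(−0.34657·2) = 245.000 mg/L
C(7) = 41.984 + 3.125 + 10.607 + 105.000 + 176.777 + 245.000 = 582.493 mg/L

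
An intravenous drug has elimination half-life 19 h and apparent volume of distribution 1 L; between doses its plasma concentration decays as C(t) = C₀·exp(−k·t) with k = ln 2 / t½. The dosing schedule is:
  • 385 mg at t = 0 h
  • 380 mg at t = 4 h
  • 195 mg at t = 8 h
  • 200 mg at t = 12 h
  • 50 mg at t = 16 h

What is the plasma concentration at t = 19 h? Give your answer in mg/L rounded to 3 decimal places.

k = ln 2 / 19 = 0.03648 per h
Dose 1 (385 mg at t=0 h): 385·exp(−0.03648·19) = 192.500 mg/L
Dose 2 (380 mg at t=4 h): 380·exp(−0.03648·15) = 219.851 mg/L
Dose 3 (195 mg at t=8 h): 195·exp(−0.03648·11) = 130.543 mg/L
Dose 4 (200 mg at t=12 h): 200·exp(−0.03648·7) = 154.926 mg/L
Dose 5 (50 mg at t=16 h): 50·exp(−0.03648·3) = 44.817 mg/L
C(19) = 192.500 + 219.851 + 130.543 + 154.926 + 44.817 = 742.637 mg/L

742.637 mg/L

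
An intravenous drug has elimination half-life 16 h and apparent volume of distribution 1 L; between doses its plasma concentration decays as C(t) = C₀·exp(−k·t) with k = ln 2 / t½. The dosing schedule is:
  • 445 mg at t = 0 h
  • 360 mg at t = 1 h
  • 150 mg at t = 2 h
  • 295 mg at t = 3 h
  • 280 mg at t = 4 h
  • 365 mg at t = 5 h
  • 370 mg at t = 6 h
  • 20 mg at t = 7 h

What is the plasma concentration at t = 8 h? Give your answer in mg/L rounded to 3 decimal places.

k = ln 2 / 16 = 0.04332 per h
Dose 1 (445 mg at t=0 h): 445·exp(−0.04332·8) = 314.663 mg/L
Dose 2 (360 mg at t=1 h): 360·exp(−0.04332·7) = 265.829 mg/L
Dose 3 (150 mg at t=2 h): 150·exp(−0.04332·6) = 115.666 mg/L
Dose 4 (295 mg at t=3 h): 295·exp(−0.04332·5) = 237.547 mg/L
Dose 5 (280 mg at t=4 h): 280·exp(−0.04332·4) = 235.451 mg/L
Dose 6 (365 mg at t=5 h): 365·exp(−0.04332·3) = 320.516 mg/L
Dose 7 (370 mg at t=6 h): 370·exp(−0.04332·2) = 339.291 mg/L
Dose 8 (20 mg at t=7 h): 20·exp(−0.04332·1) = 19.152 mg/L
C(8) = 314.663 + 265.829 + 115.666 + 237.547 + 235.451 + 320.516 + 339.291 + 19.152 = 1848.115 mg/L

1848.115 mg/L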